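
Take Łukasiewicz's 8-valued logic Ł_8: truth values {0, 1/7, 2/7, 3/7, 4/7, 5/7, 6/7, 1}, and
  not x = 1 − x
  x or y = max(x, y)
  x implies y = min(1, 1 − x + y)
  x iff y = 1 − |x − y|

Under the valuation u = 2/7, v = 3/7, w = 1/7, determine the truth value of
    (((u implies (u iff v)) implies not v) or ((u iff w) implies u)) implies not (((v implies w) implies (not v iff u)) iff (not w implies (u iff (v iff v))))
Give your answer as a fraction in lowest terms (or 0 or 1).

1

u iff v = 2/7 iff 3/7 = 6/7
u implies (u iff v) = 2/7 implies 6/7 = 1
not v = not 3/7 = 4/7
(u implies (u iff v)) implies not v = 1 implies 4/7 = 4/7
u iff w = 2/7 iff 1/7 = 6/7
(u iff w) implies u = 6/7 implies 2/7 = 3/7
((u implies (u iff v)) implies not v) or ((u iff w) implies u) = 4/7 or 3/7 = 4/7
v implies w = 3/7 implies 1/7 = 5/7
not v = not 3/7 = 4/7
not v iff u = 4/7 iff 2/7 = 5/7
(v implies w) implies (not v iff u) = 5/7 implies 5/7 = 1
not w = not 1/7 = 6/7
v iff v = 3/7 iff 3/7 = 1
u iff (v iff v) = 2/7 iff 1 = 2/7
not w implies (u iff (v iff v)) = 6/7 implies 2/7 = 3/7
((v implies w) implies (not v iff u)) iff (not w implies (u iff (v iff v))) = 1 iff 3/7 = 3/7
not (((v implies w) implies (not v iff u)) iff (not w implies (u iff (v iff v)))) = not 3/7 = 4/7
(((u implies (u iff v)) implies not v) or ((u iff w) implies u)) implies not (((v implies w) implies (not v iff u)) iff (not w implies (u iff (v iff v)))) = 4/7 implies 4/7 = 1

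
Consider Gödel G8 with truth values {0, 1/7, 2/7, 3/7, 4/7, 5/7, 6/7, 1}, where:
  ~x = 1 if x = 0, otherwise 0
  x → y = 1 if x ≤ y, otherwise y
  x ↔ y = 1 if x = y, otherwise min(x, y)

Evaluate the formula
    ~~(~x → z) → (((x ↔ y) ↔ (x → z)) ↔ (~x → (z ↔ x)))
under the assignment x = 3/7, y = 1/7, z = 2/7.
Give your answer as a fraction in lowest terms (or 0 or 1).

~x = ~3/7 = 0
~x → z = 0 → 2/7 = 1
~(~x → z) = ~1 = 0
~~(~x → z) = ~0 = 1
x ↔ y = 3/7 ↔ 1/7 = 1/7
x → z = 3/7 → 2/7 = 2/7
(x ↔ y) ↔ (x → z) = 1/7 ↔ 2/7 = 1/7
~x = ~3/7 = 0
z ↔ x = 2/7 ↔ 3/7 = 2/7
~x → (z ↔ x) = 0 → 2/7 = 1
((x ↔ y) ↔ (x → z)) ↔ (~x → (z ↔ x)) = 1/7 ↔ 1 = 1/7
~~(~x → z) → (((x ↔ y) ↔ (x → z)) ↔ (~x → (z ↔ x))) = 1 → 1/7 = 1/7

1/7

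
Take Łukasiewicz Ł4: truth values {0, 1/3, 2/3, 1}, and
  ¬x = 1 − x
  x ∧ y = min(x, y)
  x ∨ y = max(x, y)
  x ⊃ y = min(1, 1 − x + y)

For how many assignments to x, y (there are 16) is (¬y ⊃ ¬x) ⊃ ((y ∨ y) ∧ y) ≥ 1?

7

x = 0, y = 0 ↦ 0  <
x = 0, y = 1/3 ↦ 1/3  <
x = 0, y = 2/3 ↦ 2/3  <
x = 0, y = 1 ↦ 1  ≥
x = 1/3, y = 0 ↦ 1/3  <
x = 1/3, y = 1/3 ↦ 1/3  <
x = 1/3, y = 2/3 ↦ 2/3  <
x = 1/3, y = 1 ↦ 1  ≥
x = 2/3, y = 0 ↦ 2/3  <
x = 2/3, y = 1/3 ↦ 2/3  <
x = 2/3, y = 2/3 ↦ 2/3  <
x = 2/3, y = 1 ↦ 1  ≥
x = 1, y = 0 ↦ 1  ≥
x = 1, y = 1/3 ↦ 1  ≥
x = 1, y = 2/3 ↦ 1  ≥
x = 1, y = 1 ↦ 1  ≥
So 7 of the 16 assignments meet the threshold.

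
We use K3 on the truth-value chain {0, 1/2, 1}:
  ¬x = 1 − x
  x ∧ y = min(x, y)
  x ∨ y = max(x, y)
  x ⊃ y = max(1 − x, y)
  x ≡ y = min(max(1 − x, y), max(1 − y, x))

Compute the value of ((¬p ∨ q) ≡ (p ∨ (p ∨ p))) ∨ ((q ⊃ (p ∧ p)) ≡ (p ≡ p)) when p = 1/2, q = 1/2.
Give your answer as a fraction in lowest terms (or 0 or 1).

¬p = ¬1/2 = 1/2
¬p ∨ q = 1/2 ∨ 1/2 = 1/2
p ∨ p = 1/2 ∨ 1/2 = 1/2
p ∨ (p ∨ p) = 1/2 ∨ 1/2 = 1/2
(¬p ∨ q) ≡ (p ∨ (p ∨ p)) = 1/2 ≡ 1/2 = 1/2
p ∧ p = 1/2 ∧ 1/2 = 1/2
q ⊃ (p ∧ p) = 1/2 ⊃ 1/2 = 1/2
p ≡ p = 1/2 ≡ 1/2 = 1/2
(q ⊃ (p ∧ p)) ≡ (p ≡ p) = 1/2 ≡ 1/2 = 1/2
((¬p ∨ q) ≡ (p ∨ (p ∨ p))) ∨ ((q ⊃ (p ∧ p)) ≡ (p ≡ p)) = 1/2 ∨ 1/2 = 1/2

1/2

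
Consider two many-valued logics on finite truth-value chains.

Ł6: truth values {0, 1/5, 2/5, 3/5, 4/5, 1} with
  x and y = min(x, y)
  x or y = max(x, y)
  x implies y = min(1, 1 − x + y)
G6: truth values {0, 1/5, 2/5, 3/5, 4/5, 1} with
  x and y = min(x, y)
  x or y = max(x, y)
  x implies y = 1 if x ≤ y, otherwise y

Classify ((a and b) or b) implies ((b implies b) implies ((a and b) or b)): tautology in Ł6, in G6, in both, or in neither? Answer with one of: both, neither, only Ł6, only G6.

both

In Ł6: every assignment gives 1 — tautology.
In G6: every assignment gives 1 — tautology.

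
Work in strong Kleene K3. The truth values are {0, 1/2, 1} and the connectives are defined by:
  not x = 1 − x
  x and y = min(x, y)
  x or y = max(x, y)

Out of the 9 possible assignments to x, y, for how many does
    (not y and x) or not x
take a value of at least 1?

4

x = 0, y = 0 ↦ 1  ≥
x = 0, y = 1/2 ↦ 1  ≥
x = 0, y = 1 ↦ 1  ≥
x = 1/2, y = 0 ↦ 1/2  <
x = 1/2, y = 1/2 ↦ 1/2  <
x = 1/2, y = 1 ↦ 1/2  <
x = 1, y = 0 ↦ 1  ≥
x = 1, y = 1/2 ↦ 1/2  <
x = 1, y = 1 ↦ 0  <
So 4 of the 9 assignments meet the threshold.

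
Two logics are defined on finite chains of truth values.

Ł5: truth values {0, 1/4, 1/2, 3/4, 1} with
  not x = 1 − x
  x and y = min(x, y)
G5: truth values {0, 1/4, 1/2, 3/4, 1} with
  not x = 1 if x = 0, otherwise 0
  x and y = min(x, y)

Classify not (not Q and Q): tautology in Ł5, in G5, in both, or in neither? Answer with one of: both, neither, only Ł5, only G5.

In Ł5: at Q = 1/4 the value is 3/4 — not a tautology.
In G5: every assignment gives 1 — tautology.

only G5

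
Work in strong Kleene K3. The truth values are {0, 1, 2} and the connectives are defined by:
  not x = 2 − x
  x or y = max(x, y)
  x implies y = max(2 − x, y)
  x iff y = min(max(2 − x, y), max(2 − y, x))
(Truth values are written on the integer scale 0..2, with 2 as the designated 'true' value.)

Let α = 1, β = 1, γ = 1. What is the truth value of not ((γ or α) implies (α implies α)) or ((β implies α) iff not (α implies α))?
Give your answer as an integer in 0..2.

γ or α = 1 or 1 = 1
α implies α = 1 implies 1 = 1
(γ or α) implies (α implies α) = 1 implies 1 = 1
not ((γ or α) implies (α implies α)) = not 1 = 1
β implies α = 1 implies 1 = 1
α implies α = 1 implies 1 = 1
not (α implies α) = not 1 = 1
(β implies α) iff not (α implies α) = 1 iff 1 = 1
not ((γ or α) implies (α implies α)) or ((β implies α) iff not (α implies α)) = 1 or 1 = 1

1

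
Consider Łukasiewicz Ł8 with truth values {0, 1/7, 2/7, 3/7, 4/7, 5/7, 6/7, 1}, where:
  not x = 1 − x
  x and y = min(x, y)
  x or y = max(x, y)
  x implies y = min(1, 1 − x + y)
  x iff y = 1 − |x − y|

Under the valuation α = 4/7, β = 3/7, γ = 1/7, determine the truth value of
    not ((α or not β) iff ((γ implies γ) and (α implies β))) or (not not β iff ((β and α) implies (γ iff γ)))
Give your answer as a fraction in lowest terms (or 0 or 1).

3/7

not β = not 3/7 = 4/7
α or not β = 4/7 or 4/7 = 4/7
γ implies γ = 1/7 implies 1/7 = 1
α implies β = 4/7 implies 3/7 = 6/7
(γ implies γ) and (α implies β) = 1 and 6/7 = 6/7
(α or not β) iff ((γ implies γ) and (α implies β)) = 4/7 iff 6/7 = 5/7
not ((α or not β) iff ((γ implies γ) and (α implies β))) = not 5/7 = 2/7
not β = not 3/7 = 4/7
not not β = not 4/7 = 3/7
β and α = 3/7 and 4/7 = 3/7
γ iff γ = 1/7 iff 1/7 = 1
(β and α) implies (γ iff γ) = 3/7 implies 1 = 1
not not β iff ((β and α) implies (γ iff γ)) = 3/7 iff 1 = 3/7
not ((α or not β) iff ((γ implies γ) and (α implies β))) or (not not β iff ((β and α) implies (γ iff γ))) = 2/7 or 3/7 = 3/7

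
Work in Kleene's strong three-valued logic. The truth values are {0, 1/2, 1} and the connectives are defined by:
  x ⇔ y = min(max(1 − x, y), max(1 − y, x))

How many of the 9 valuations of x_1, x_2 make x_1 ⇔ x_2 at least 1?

x_1 = 0, x_2 = 0 ↦ 1  ≥
x_1 = 0, x_2 = 1/2 ↦ 1/2  <
x_1 = 0, x_2 = 1 ↦ 0  <
x_1 = 1/2, x_2 = 0 ↦ 1/2  <
x_1 = 1/2, x_2 = 1/2 ↦ 1/2  <
x_1 = 1/2, x_2 = 1 ↦ 1/2  <
x_1 = 1, x_2 = 0 ↦ 0  <
x_1 = 1, x_2 = 1/2 ↦ 1/2  <
x_1 = 1, x_2 = 1 ↦ 1  ≥
So 2 of the 9 assignments meet the threshold.

2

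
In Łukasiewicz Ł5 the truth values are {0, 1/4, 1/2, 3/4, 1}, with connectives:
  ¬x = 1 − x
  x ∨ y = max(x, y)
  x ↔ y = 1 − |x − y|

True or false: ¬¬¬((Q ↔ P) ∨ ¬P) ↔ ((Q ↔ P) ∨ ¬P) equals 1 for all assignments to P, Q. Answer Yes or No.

No

Counterexample: take P = 0, Q = 0.
Q ↔ P = 0 ↔ 0 = 1
¬P = ¬0 = 1
(Q ↔ P) ∨ ¬P = 1 ∨ 1 = 1
¬((Q ↔ P) ∨ ¬P) = ¬1 = 0
¬¬((Q ↔ P) ∨ ¬P) = ¬0 = 1
¬¬¬((Q ↔ P) ∨ ¬P) = ¬1 = 0
¬¬¬((Q ↔ P) ∨ ¬P) ↔ ((Q ↔ P) ∨ ¬P) = 0 ↔ 1 = 0
This gives 0 ≠ 1.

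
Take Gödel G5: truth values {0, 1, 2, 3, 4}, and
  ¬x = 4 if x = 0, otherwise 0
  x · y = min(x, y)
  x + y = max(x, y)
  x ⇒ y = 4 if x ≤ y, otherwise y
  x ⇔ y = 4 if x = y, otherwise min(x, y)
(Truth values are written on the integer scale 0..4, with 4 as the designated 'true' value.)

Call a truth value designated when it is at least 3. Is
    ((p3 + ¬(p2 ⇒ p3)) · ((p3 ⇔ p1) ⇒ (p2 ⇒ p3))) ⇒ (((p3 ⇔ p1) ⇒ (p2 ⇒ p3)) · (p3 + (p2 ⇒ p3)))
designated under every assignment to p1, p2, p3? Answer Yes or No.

No

Counterexample: take p1 = 1, p2 = 1, p3 = 0.
p2 ⇒ p3 = 1 ⇒ 0 = 0
¬(p2 ⇒ p3) = ¬0 = 4
p3 + ¬(p2 ⇒ p3) = 0 + 4 = 4
p3 ⇔ p1 = 0 ⇔ 1 = 0
p2 ⇒ p3 = 1 ⇒ 0 = 0
(p3 ⇔ p1) ⇒ (p2 ⇒ p3) = 0 ⇒ 0 = 4
(p3 + ¬(p2 ⇒ p3)) · ((p3 ⇔ p1) ⇒ (p2 ⇒ p3)) = 4 · 4 = 4
p3 ⇔ p1 = 0 ⇔ 1 = 0
p2 ⇒ p3 = 1 ⇒ 0 = 0
(p3 ⇔ p1) ⇒ (p2 ⇒ p3) = 0 ⇒ 0 = 4
p2 ⇒ p3 = 1 ⇒ 0 = 0
p3 + (p2 ⇒ p3) = 0 + 0 = 0
((p3 ⇔ p1) ⇒ (p2 ⇒ p3)) · (p3 + (p2 ⇒ p3)) = 4 · 0 = 0
((p3 + ¬(p2 ⇒ p3)) · ((p3 ⇔ p1) ⇒ (p2 ⇒ p3))) ⇒ (((p3 ⇔ p1) ⇒ (p2 ⇒ p3)) · (p3 + (p2 ⇒ p3))) = 4 ⇒ 0 = 0
This gives 0, which is below 3.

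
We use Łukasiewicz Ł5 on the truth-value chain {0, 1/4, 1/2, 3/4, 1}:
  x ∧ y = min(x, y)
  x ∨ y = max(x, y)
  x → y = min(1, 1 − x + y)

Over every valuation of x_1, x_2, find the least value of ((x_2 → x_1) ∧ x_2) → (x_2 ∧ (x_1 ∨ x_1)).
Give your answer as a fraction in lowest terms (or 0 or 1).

Take x_1 = 0, x_2 = 1/2:
x_2 → x_1 = 1/2 → 0 = 1/2
(x_2 → x_1) ∧ x_2 = 1/2 ∧ 1/2 = 1/2
x_1 ∨ x_1 = 0 ∨ 0 = 0
x_2 ∧ (x_1 ∨ x_1) = 1/2 ∧ 0 = 0
((x_2 → x_1) ∧ x_2) → (x_2 ∧ (x_1 ∨ x_1)) = 1/2 → 0 = 1/2
No assignment yields a value below 1/2, so this is the minimum.

1/2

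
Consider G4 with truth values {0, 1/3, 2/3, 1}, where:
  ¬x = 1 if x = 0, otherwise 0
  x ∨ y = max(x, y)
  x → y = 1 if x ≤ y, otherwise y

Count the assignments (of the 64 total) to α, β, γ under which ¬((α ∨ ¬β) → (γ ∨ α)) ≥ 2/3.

value 1: 1 assignment (counts)
value 0: 63 assignments
So 1 of the 64 assignments meets the threshold.

1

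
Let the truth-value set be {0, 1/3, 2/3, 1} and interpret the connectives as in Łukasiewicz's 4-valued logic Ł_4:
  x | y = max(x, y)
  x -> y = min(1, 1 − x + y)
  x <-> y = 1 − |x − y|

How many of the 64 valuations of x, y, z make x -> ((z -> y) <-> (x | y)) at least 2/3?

61

value 1: 57 assignments (counts)
value 2/3: 4 assignments (counts)
value 1/3: 2 assignments
value 0: 1 assignment
So 61 of the 64 assignments meet the threshold.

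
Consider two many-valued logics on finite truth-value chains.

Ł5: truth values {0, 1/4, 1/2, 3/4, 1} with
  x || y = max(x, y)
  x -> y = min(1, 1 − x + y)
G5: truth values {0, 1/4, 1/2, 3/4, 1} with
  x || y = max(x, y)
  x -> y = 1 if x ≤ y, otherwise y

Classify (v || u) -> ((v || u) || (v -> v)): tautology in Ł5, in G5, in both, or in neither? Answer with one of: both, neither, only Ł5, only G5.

both

In Ł5: every assignment gives 1 — tautology.
In G5: every assignment gives 1 — tautology.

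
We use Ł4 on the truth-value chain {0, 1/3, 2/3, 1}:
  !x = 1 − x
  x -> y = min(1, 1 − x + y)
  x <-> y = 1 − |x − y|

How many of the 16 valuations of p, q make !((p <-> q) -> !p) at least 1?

p = 0, q = 0 ↦ 0  <
p = 0, q = 1/3 ↦ 0  <
p = 0, q = 2/3 ↦ 0  <
p = 0, q = 1 ↦ 0  <
p = 1/3, q = 0 ↦ 0  <
p = 1/3, q = 1/3 ↦ 1/3  <
p = 1/3, q = 2/3 ↦ 0  <
p = 1/3, q = 1 ↦ 0  <
p = 2/3, q = 0 ↦ 0  <
p = 2/3, q = 1/3 ↦ 1/3  <
p = 2/3, q = 2/3 ↦ 2/3  <
p = 2/3, q = 1 ↦ 1/3  <
p = 1, q = 0 ↦ 0  <
p = 1, q = 1/3 ↦ 1/3  <
p = 1, q = 2/3 ↦ 2/3  <
p = 1, q = 1 ↦ 1  ≥
So 1 of the 16 assignments meets the threshold.

1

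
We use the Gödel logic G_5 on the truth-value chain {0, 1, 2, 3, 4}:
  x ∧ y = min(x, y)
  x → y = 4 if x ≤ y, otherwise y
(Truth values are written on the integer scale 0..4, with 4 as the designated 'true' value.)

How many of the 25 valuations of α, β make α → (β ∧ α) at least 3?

value 4: 15 assignments (counts)
value 3: 1 assignment (counts)
value 2: 2 assignments
value 1: 3 assignments
value 0: 4 assignments
So 16 of the 25 assignments meet the threshold.

16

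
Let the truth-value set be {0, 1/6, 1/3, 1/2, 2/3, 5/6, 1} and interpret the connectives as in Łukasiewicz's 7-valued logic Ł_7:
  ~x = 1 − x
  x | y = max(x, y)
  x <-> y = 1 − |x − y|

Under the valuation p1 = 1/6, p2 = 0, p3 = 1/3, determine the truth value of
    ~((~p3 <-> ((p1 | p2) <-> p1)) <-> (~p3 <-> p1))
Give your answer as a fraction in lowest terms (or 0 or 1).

~p3 = ~1/3 = 2/3
p1 | p2 = 1/6 | 0 = 1/6
(p1 | p2) <-> p1 = 1/6 <-> 1/6 = 1
~p3 <-> ((p1 | p2) <-> p1) = 2/3 <-> 1 = 2/3
~p3 = ~1/3 = 2/3
~p3 <-> p1 = 2/3 <-> 1/6 = 1/2
(~p3 <-> ((p1 | p2) <-> p1)) <-> (~p3 <-> p1) = 2/3 <-> 1/2 = 5/6
~((~p3 <-> ((p1 | p2) <-> p1)) <-> (~p3 <-> p1)) = ~5/6 = 1/6

1/6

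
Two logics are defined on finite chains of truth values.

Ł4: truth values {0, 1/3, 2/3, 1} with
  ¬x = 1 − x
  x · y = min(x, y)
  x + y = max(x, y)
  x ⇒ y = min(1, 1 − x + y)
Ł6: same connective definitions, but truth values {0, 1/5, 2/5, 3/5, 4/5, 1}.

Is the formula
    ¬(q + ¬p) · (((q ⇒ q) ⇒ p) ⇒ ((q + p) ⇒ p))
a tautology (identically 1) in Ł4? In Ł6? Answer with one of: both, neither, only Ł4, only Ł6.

In Ł4: at p = 0, q = 0 the value is 0 — not a tautology.
In Ł6: at p = 0, q = 0 the value is 0 — not a tautology.

neither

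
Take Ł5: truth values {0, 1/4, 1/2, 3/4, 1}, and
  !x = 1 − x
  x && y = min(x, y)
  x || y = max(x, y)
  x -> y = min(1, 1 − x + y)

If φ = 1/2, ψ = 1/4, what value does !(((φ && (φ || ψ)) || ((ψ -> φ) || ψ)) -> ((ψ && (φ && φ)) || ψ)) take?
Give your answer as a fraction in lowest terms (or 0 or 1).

3/4

φ || ψ = 1/2 || 1/4 = 1/2
φ && (φ || ψ) = 1/2 && 1/2 = 1/2
ψ -> φ = 1/4 -> 1/2 = 1
(ψ -> φ) || ψ = 1 || 1/4 = 1
(φ && (φ || ψ)) || ((ψ -> φ) || ψ) = 1/2 || 1 = 1
φ && φ = 1/2 && 1/2 = 1/2
ψ && (φ && φ) = 1/4 && 1/2 = 1/4
(ψ && (φ && φ)) || ψ = 1/4 || 1/4 = 1/4
((φ && (φ || ψ)) || ((ψ -> φ) || ψ)) -> ((ψ && (φ && φ)) || ψ) = 1 -> 1/4 = 1/4
!(((φ && (φ || ψ)) || ((ψ -> φ) || ψ)) -> ((ψ && (φ && φ)) || ψ)) = !1/4 = 3/4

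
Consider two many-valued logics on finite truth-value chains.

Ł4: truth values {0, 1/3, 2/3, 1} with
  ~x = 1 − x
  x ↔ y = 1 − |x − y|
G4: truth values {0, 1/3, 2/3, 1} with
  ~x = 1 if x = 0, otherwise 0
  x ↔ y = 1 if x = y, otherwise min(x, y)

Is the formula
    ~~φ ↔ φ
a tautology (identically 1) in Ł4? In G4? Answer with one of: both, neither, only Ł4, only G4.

only Ł4

In Ł4: every assignment gives 1 — tautology.
In G4: at φ = 1/3 the value is 1/3 — not a tautology.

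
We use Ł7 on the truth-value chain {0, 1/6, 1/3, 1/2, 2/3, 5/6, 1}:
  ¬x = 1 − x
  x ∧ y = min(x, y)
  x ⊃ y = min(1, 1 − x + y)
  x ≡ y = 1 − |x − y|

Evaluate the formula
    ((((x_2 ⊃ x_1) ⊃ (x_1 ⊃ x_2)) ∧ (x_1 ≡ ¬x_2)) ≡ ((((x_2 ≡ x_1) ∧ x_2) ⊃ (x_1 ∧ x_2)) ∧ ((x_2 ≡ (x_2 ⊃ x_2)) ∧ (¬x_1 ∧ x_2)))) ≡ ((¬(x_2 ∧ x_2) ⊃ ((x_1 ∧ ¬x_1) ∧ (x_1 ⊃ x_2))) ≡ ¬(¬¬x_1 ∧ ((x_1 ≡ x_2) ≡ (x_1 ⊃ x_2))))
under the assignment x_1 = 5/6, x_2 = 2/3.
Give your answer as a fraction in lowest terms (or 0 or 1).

2/3

x_2 ⊃ x_1 = 2/3 ⊃ 5/6 = 1
x_1 ⊃ x_2 = 5/6 ⊃ 2/3 = 5/6
(x_2 ⊃ x_1) ⊃ (x_1 ⊃ x_2) = 1 ⊃ 5/6 = 5/6
¬x_2 = ¬2/3 = 1/3
x_1 ≡ ¬x_2 = 5/6 ≡ 1/3 = 1/2
((x_2 ⊃ x_1) ⊃ (x_1 ⊃ x_2)) ∧ (x_1 ≡ ¬x_2) = 5/6 ∧ 1/2 = 1/2
x_2 ≡ x_1 = 2/3 ≡ 5/6 = 5/6
(x_2 ≡ x_1) ∧ x_2 = 5/6 ∧ 2/3 = 2/3
x_1 ∧ x_2 = 5/6 ∧ 2/3 = 2/3
((x_2 ≡ x_1) ∧ x_2) ⊃ (x_1 ∧ x_2) = 2/3 ⊃ 2/3 = 1
x_2 ⊃ x_2 = 2/3 ⊃ 2/3 = 1
x_2 ≡ (x_2 ⊃ x_2) = 2/3 ≡ 1 = 2/3
¬x_1 = ¬5/6 = 1/6
¬x_1 ∧ x_2 = 1/6 ∧ 2/3 = 1/6
(x_2 ≡ (x_2 ⊃ x_2)) ∧ (¬x_1 ∧ x_2) = 2/3 ∧ 1/6 = 1/6
(((x_2 ≡ x_1) ∧ x_2) ⊃ (x_1 ∧ x_2)) ∧ ((x_2 ≡ (x_2 ⊃ x_2)) ∧ (¬x_1 ∧ x_2)) = 1 ∧ 1/6 = 1/6
(((x_2 ⊃ x_1) ⊃ (x_1 ⊃ x_2)) ∧ (x_1 ≡ ¬x_2)) ≡ ((((x_2 ≡ x_1) ∧ x_2) ⊃ (x_1 ∧ x_2)) ∧ ((x_2 ≡ (x_2 ⊃ x_2)) ∧ (¬x_1 ∧ x_2))) = 1/2 ≡ 1/6 = 2/3
x_2 ∧ x_2 = 2/3 ∧ 2/3 = 2/3
¬(x_2 ∧ x_2) = ¬2/3 = 1/3
¬x_1 = ¬5/6 = 1/6
x_1 ∧ ¬x_1 = 5/6 ∧ 1/6 = 1/6
x_1 ⊃ x_2 = 5/6 ⊃ 2/3 = 5/6
(x_1 ∧ ¬x_1) ∧ (x_1 ⊃ x_2) = 1/6 ∧ 5/6 = 1/6
¬(x_2 ∧ x_2) ⊃ ((x_1 ∧ ¬x_1) ∧ (x_1 ⊃ x_2)) = 1/3 ⊃ 1/6 = 5/6
¬x_1 = ¬5/6 = 1/6
¬¬x_1 = ¬1/6 = 5/6
x_1 ≡ x_2 = 5/6 ≡ 2/3 = 5/6
x_1 ⊃ x_2 = 5/6 ⊃ 2/3 = 5/6
(x_1 ≡ x_2) ≡ (x_1 ⊃ x_2) = 5/6 ≡ 5/6 = 1
¬¬x_1 ∧ ((x_1 ≡ x_2) ≡ (x_1 ⊃ x_2)) = 5/6 ∧ 1 = 5/6
¬(¬¬x_1 ∧ ((x_1 ≡ x_2) ≡ (x_1 ⊃ x_2))) = ¬5/6 = 1/6
(¬(x_2 ∧ x_2) ⊃ ((x_1 ∧ ¬x_1) ∧ (x_1 ⊃ x_2))) ≡ ¬(¬¬x_1 ∧ ((x_1 ≡ x_2) ≡ (x_1 ⊃ x_2))) = 5/6 ≡ 1/6 = 1/3
((((x_2 ⊃ x_1) ⊃ (x_1 ⊃ x_2)) ∧ (x_1 ≡ ¬x_2)) ≡ ((((x_2 ≡ x_1) ∧ x_2) ⊃ (x_1 ∧ x_2)) ∧ ((x_2 ≡ (x_2 ⊃ x_2)) ∧ (¬x_1 ∧ x_2)))) ≡ ((¬(x_2 ∧ x_2) ⊃ ((x_1 ∧ ¬x_1) ∧ (x_1 ⊃ x_2))) ≡ ¬(¬¬x_1 ∧ ((x_1 ≡ x_2) ≡ (x_1 ⊃ x_2)))) = 2/3 ≡ 1/3 = 2/3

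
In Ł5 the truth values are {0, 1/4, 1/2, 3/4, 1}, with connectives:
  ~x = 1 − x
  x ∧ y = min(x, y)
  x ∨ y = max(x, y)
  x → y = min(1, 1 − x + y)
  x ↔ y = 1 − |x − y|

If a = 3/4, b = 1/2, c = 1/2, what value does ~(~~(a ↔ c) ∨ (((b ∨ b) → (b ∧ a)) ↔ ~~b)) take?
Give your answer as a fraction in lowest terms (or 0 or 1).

a ↔ c = 3/4 ↔ 1/2 = 3/4
~(a ↔ c) = ~3/4 = 1/4
~~(a ↔ c) = ~1/4 = 3/4
b ∨ b = 1/2 ∨ 1/2 = 1/2
b ∧ a = 1/2 ∧ 3/4 = 1/2
(b ∨ b) → (b ∧ a) = 1/2 → 1/2 = 1
~b = ~1/2 = 1/2
~~b = ~1/2 = 1/2
((b ∨ b) → (b ∧ a)) ↔ ~~b = 1 ↔ 1/2 = 1/2
~~(a ↔ c) ∨ (((b ∨ b) → (b ∧ a)) ↔ ~~b) = 3/4 ∨ 1/2 = 3/4
~(~~(a ↔ c) ∨ (((b ∨ b) → (b ∧ a)) ↔ ~~b)) = ~3/4 = 1/4

1/4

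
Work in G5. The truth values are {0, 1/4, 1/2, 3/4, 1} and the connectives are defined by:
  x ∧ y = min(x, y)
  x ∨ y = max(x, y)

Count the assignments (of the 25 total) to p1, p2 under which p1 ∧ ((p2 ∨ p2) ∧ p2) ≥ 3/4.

value 1: 1 assignment (counts)
value 3/4: 3 assignments (counts)
value 1/2: 5 assignments
value 1/4: 7 assignments
value 0: 9 assignments
So 4 of the 25 assignments meet the threshold.

4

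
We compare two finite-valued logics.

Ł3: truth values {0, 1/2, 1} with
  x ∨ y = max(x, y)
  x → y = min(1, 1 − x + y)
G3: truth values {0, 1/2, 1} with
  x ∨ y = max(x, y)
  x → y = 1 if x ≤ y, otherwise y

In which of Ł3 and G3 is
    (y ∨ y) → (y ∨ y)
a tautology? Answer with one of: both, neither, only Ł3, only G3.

both

In Ł3: every assignment gives 1 — tautology.
In G3: every assignment gives 1 — tautology.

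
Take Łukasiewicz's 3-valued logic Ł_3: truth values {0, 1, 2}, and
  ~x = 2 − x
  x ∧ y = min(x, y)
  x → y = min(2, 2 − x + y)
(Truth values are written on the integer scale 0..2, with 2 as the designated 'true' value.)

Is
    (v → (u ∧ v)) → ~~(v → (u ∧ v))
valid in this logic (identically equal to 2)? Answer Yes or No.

u = 0, v = 0 ↦ 2
u = 0, v = 1 ↦ 2
u = 0, v = 2 ↦ 2
u = 1, v = 0 ↦ 2
u = 1, v = 1 ↦ 2
u = 1, v = 2 ↦ 2
u = 2, v = 0 ↦ 2
u = 2, v = 1 ↦ 2
u = 2, v = 2 ↦ 2
Every assignment gives a value ≥ 2.

Yes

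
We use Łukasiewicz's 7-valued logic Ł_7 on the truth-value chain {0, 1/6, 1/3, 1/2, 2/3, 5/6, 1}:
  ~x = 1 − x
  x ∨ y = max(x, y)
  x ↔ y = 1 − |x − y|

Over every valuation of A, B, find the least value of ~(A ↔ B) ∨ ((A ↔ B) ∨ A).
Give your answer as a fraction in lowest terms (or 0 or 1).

Take A = 0, B = 1/2:
A ↔ B = 0 ↔ 1/2 = 1/2
~(A ↔ B) = ~1/2 = 1/2
A ↔ B = 0 ↔ 1/2 = 1/2
(A ↔ B) ∨ A = 1/2 ∨ 0 = 1/2
~(A ↔ B) ∨ ((A ↔ B) ∨ A) = 1/2 ∨ 1/2 = 1/2
No assignment yields a value below 1/2, so this is the minimum.

1/2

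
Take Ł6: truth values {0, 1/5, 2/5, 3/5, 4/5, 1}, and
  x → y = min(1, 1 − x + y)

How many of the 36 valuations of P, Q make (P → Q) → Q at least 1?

11

value 1: 11 assignments (counts)
value 4/5: 9 assignments
value 3/5: 7 assignments
value 2/5: 5 assignments
value 1/5: 3 assignments
value 0: 1 assignment
So 11 of the 36 assignments meet the threshold.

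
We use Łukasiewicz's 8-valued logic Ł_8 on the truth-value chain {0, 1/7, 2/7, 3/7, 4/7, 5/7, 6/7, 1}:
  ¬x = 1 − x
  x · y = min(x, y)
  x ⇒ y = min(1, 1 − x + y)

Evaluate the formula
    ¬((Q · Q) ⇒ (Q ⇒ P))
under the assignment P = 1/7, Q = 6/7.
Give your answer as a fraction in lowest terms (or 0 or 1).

Q · Q = 6/7 · 6/7 = 6/7
Q ⇒ P = 6/7 ⇒ 1/7 = 2/7
(Q · Q) ⇒ (Q ⇒ P) = 6/7 ⇒ 2/7 = 3/7
¬((Q · Q) ⇒ (Q ⇒ P)) = ¬3/7 = 4/7

4/7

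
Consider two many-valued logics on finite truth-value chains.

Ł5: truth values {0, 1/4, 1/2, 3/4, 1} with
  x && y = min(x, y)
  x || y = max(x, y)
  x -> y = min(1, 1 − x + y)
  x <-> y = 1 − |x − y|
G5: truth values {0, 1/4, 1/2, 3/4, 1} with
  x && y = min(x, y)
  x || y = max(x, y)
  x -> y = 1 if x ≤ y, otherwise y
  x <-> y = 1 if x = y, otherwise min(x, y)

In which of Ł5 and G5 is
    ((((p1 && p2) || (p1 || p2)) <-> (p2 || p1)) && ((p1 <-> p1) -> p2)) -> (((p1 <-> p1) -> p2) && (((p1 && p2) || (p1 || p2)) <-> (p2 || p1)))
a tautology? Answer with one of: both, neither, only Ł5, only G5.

In Ł5: every assignment gives 1 — tautology.
In G5: every assignment gives 1 — tautology.

both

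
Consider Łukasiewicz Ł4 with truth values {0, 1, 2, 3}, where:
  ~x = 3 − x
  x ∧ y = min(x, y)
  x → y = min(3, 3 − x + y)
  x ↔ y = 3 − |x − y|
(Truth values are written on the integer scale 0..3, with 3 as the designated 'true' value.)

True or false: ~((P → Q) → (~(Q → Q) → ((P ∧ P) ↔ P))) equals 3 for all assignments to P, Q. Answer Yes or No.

Counterexample: take P = 0, Q = 0.
P → Q = 0 → 0 = 3
Q → Q = 0 → 0 = 3
~(Q → Q) = ~3 = 0
P ∧ P = 0 ∧ 0 = 0
(P ∧ P) ↔ P = 0 ↔ 0 = 3
~(Q → Q) → ((P ∧ P) ↔ P) = 0 → 3 = 3
(P → Q) → (~(Q → Q) → ((P ∧ P) ↔ P)) = 3 → 3 = 3
~((P → Q) → (~(Q → Q) → ((P ∧ P) ↔ P))) = ~3 = 0
This gives 0 ≠ 3.

No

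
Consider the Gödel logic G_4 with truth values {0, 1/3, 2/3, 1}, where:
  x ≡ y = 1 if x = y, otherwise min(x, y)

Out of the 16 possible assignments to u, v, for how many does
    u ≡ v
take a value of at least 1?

4

u = 0, v = 0 ↦ 1  ≥
u = 0, v = 1/3 ↦ 0  <
u = 0, v = 2/3 ↦ 0  <
u = 0, v = 1 ↦ 0  <
u = 1/3, v = 0 ↦ 0  <
u = 1/3, v = 1/3 ↦ 1  ≥
u = 1/3, v = 2/3 ↦ 1/3  <
u = 1/3, v = 1 ↦ 1/3  <
u = 2/3, v = 0 ↦ 0  <
u = 2/3, v = 1/3 ↦ 1/3  <
u = 2/3, v = 2/3 ↦ 1  ≥
u = 2/3, v = 1 ↦ 2/3  <
u = 1, v = 0 ↦ 0  <
u = 1, v = 1/3 ↦ 1/3  <
u = 1, v = 2/3 ↦ 2/3  <
u = 1, v = 1 ↦ 1  ≥
So 4 of the 16 assignments meet the threshold.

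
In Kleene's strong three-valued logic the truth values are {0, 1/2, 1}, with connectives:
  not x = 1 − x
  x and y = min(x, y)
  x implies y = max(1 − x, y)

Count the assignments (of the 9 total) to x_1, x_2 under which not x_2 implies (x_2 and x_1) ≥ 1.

3

x_1 = 0, x_2 = 0 ↦ 0  <
x_1 = 0, x_2 = 1/2 ↦ 1/2  <
x_1 = 0, x_2 = 1 ↦ 1  ≥
x_1 = 1/2, x_2 = 0 ↦ 0  <
x_1 = 1/2, x_2 = 1/2 ↦ 1/2  <
x_1 = 1/2, x_2 = 1 ↦ 1  ≥
x_1 = 1, x_2 = 0 ↦ 0  <
x_1 = 1, x_2 = 1/2 ↦ 1/2  <
x_1 = 1, x_2 = 1 ↦ 1  ≥
So 3 of the 9 assignments meet the threshold.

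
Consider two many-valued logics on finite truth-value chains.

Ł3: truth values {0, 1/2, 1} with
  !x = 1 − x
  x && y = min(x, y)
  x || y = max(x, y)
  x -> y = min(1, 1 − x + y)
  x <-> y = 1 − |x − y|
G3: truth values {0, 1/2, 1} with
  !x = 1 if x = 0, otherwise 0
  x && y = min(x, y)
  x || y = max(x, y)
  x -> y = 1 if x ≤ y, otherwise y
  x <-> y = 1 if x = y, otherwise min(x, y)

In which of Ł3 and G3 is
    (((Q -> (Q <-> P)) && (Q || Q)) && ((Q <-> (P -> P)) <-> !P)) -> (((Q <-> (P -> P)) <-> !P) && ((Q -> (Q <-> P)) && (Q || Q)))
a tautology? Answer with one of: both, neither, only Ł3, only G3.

In Ł3: every assignment gives 1 — tautology.
In G3: every assignment gives 1 — tautology.

both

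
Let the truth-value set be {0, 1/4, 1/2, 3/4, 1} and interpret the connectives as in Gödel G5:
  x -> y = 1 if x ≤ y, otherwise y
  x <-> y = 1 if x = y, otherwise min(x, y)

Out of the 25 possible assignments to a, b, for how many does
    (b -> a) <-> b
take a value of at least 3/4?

4

value 1: 1 assignment (counts)
value 3/4: 3 assignments (counts)
value 1/2: 5 assignments
value 1/4: 7 assignments
value 0: 9 assignments
So 4 of the 25 assignments meet the threshold.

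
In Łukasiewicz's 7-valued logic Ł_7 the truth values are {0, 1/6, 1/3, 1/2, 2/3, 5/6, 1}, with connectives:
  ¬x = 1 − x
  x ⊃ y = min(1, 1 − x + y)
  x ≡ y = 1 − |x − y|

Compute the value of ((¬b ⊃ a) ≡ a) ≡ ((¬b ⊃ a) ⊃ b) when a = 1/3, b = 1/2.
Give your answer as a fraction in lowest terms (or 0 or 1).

¬b = ¬1/2 = 1/2
¬b ⊃ a = 1/2 ⊃ 1/3 = 5/6
(¬b ⊃ a) ≡ a = 5/6 ≡ 1/3 = 1/2
¬b = ¬1/2 = 1/2
¬b ⊃ a = 1/2 ⊃ 1/3 = 5/6
(¬b ⊃ a) ⊃ b = 5/6 ⊃ 1/2 = 2/3
((¬b ⊃ a) ≡ a) ≡ ((¬b ⊃ a) ⊃ b) = 1/2 ≡ 2/3 = 5/6

5/6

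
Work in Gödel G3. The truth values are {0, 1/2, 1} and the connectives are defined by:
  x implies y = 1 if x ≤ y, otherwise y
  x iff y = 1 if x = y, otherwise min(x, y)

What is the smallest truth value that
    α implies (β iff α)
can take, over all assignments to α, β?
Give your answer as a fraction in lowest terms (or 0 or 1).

0

Take α = 1/2, β = 0:
β iff α = 0 iff 1/2 = 0
α implies (β iff α) = 1/2 implies 0 = 0
No assignment yields a value below 0, so this is the minimum.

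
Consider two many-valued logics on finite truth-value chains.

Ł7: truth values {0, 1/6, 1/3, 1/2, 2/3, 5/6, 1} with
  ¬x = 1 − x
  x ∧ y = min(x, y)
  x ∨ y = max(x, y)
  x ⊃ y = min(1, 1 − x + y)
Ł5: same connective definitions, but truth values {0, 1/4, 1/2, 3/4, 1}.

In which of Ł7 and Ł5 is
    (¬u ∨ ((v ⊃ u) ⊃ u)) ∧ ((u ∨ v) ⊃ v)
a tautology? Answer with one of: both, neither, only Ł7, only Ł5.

In Ł7: at u = 1/6, v = 0 the value is 5/6 — not a tautology.
In Ł5: at u = 1/4, v = 0 the value is 3/4 — not a tautology.

neither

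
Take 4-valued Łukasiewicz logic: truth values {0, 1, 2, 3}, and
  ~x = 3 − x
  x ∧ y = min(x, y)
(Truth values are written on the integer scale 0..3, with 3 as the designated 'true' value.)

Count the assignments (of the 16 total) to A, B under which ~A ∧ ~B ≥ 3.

A = 0, B = 0 ↦ 3  ≥
A = 0, B = 1 ↦ 2  <
A = 0, B = 2 ↦ 1  <
A = 0, B = 3 ↦ 0  <
A = 1, B = 0 ↦ 2  <
A = 1, B = 1 ↦ 2  <
A = 1, B = 2 ↦ 1  <
A = 1, B = 3 ↦ 0  <
A = 2, B = 0 ↦ 1  <
A = 2, B = 1 ↦ 1  <
A = 2, B = 2 ↦ 1  <
A = 2, B = 3 ↦ 0  <
A = 3, B = 0 ↦ 0  <
A = 3, B = 1 ↦ 0  <
A = 3, B = 2 ↦ 0  <
A = 3, B = 3 ↦ 0  <
So 1 of the 16 assignments meets the threshold.

1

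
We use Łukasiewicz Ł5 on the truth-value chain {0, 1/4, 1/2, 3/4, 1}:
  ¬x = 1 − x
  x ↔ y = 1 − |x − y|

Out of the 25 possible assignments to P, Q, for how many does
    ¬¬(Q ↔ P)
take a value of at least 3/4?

value 1: 5 assignments (counts)
value 3/4: 8 assignments (counts)
value 1/2: 6 assignments
value 1/4: 4 assignments
value 0: 2 assignments
So 13 of the 25 assignments meet the threshold.

13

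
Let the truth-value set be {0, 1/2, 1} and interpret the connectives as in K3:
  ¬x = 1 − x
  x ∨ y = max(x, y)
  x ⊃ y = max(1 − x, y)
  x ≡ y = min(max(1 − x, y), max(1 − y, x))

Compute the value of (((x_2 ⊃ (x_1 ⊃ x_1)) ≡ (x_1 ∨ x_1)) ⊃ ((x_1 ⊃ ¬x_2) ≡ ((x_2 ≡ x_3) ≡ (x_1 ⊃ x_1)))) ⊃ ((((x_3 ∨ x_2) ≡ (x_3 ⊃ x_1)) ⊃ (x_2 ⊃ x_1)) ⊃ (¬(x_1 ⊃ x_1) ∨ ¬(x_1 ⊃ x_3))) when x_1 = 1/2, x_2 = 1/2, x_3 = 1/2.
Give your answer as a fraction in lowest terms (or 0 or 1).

1/2

x_1 ⊃ x_1 = 1/2 ⊃ 1/2 = 1/2
x_2 ⊃ (x_1 ⊃ x_1) = 1/2 ⊃ 1/2 = 1/2
x_1 ∨ x_1 = 1/2 ∨ 1/2 = 1/2
(x_2 ⊃ (x_1 ⊃ x_1)) ≡ (x_1 ∨ x_1) = 1/2 ≡ 1/2 = 1/2
¬x_2 = ¬1/2 = 1/2
x_1 ⊃ ¬x_2 = 1/2 ⊃ 1/2 = 1/2
x_2 ≡ x_3 = 1/2 ≡ 1/2 = 1/2
x_1 ⊃ x_1 = 1/2 ⊃ 1/2 = 1/2
(x_2 ≡ x_3) ≡ (x_1 ⊃ x_1) = 1/2 ≡ 1/2 = 1/2
(x_1 ⊃ ¬x_2) ≡ ((x_2 ≡ x_3) ≡ (x_1 ⊃ x_1)) = 1/2 ≡ 1/2 = 1/2
((x_2 ⊃ (x_1 ⊃ x_1)) ≡ (x_1 ∨ x_1)) ⊃ ((x_1 ⊃ ¬x_2) ≡ ((x_2 ≡ x_3) ≡ (x_1 ⊃ x_1))) = 1/2 ⊃ 1/2 = 1/2
x_3 ∨ x_2 = 1/2 ∨ 1/2 = 1/2
x_3 ⊃ x_1 = 1/2 ⊃ 1/2 = 1/2
(x_3 ∨ x_2) ≡ (x_3 ⊃ x_1) = 1/2 ≡ 1/2 = 1/2
x_2 ⊃ x_1 = 1/2 ⊃ 1/2 = 1/2
((x_3 ∨ x_2) ≡ (x_3 ⊃ x_1)) ⊃ (x_2 ⊃ x_1) = 1/2 ⊃ 1/2 = 1/2
x_1 ⊃ x_1 = 1/2 ⊃ 1/2 = 1/2
¬(x_1 ⊃ x_1) = ¬1/2 = 1/2
x_1 ⊃ x_3 = 1/2 ⊃ 1/2 = 1/2
¬(x_1 ⊃ x_3) = ¬1/2 = 1/2
¬(x_1 ⊃ x_1) ∨ ¬(x_1 ⊃ x_3) = 1/2 ∨ 1/2 = 1/2
(((x_3 ∨ x_2) ≡ (x_3 ⊃ x_1)) ⊃ (x_2 ⊃ x_1)) ⊃ (¬(x_1 ⊃ x_1) ∨ ¬(x_1 ⊃ x_3)) = 1/2 ⊃ 1/2 = 1/2
(((x_2 ⊃ (x_1 ⊃ x_1)) ≡ (x_1 ∨ x_1)) ⊃ ((x_1 ⊃ ¬x_2) ≡ ((x_2 ≡ x_3) ≡ (x_1 ⊃ x_1)))) ⊃ ((((x_3 ∨ x_2) ≡ (x_3 ⊃ x_1)) ⊃ (x_2 ⊃ x_1)) ⊃ (¬(x_1 ⊃ x_1) ∨ ¬(x_1 ⊃ x_3))) = 1/2 ⊃ 1/2 = 1/2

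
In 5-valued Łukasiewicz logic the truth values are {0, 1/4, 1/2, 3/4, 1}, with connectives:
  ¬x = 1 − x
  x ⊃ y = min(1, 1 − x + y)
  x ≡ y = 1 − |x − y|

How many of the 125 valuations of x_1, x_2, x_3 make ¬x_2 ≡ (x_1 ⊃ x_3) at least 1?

25

value 1: 25 assignments (counts)
value 3/4: 34 assignments
value 1/2: 28 assignments
value 1/4: 22 assignments
value 0: 16 assignments
So 25 of the 125 assignments meet the threshold.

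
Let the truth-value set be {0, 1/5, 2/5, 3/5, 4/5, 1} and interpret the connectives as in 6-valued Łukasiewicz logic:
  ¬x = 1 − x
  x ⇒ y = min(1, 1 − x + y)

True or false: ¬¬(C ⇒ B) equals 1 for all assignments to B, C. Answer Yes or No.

No

Counterexample: take B = 0, C = 1/5.
C ⇒ B = 1/5 ⇒ 0 = 4/5
¬(C ⇒ B) = ¬4/5 = 1/5
¬¬(C ⇒ B) = ¬1/5 = 4/5
This gives 4/5 ≠ 1.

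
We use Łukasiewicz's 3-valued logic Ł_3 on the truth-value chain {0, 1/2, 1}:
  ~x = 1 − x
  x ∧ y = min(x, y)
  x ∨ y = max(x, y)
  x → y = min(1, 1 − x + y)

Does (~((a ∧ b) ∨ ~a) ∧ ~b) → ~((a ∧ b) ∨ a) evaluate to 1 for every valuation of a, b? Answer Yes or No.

Counterexample: take a = 1, b = 0.
a ∧ b = 1 ∧ 0 = 0
~a = ~1 = 0
(a ∧ b) ∨ ~a = 0 ∨ 0 = 0
~((a ∧ b) ∨ ~a) = ~0 = 1
~b = ~0 = 1
~((a ∧ b) ∨ ~a) ∧ ~b = 1 ∧ 1 = 1
a ∧ b = 1 ∧ 0 = 0
(a ∧ b) ∨ a = 0 ∨ 1 = 1
~((a ∧ b) ∨ a) = ~1 = 0
(~((a ∧ b) ∨ ~a) ∧ ~b) → ~((a ∧ b) ∨ a) = 1 → 0 = 0
This gives 0 ≠ 1.

No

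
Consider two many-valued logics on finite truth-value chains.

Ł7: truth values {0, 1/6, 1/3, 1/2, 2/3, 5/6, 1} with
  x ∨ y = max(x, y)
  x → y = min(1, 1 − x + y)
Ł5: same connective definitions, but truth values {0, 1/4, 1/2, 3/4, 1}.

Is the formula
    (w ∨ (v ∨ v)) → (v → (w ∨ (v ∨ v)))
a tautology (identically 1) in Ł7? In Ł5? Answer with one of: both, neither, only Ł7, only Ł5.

both

In Ł7: every assignment gives 1 — tautology.
In Ł5: every assignment gives 1 — tautology.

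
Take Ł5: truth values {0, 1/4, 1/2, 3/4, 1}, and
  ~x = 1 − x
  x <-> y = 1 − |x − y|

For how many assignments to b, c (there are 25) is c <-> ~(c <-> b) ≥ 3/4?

value 1: 7 assignments (counts)
value 3/4: 7 assignments (counts)
value 1/2: 6 assignments
value 1/4: 3 assignments
value 0: 2 assignments
So 14 of the 25 assignments meet the threshold.

14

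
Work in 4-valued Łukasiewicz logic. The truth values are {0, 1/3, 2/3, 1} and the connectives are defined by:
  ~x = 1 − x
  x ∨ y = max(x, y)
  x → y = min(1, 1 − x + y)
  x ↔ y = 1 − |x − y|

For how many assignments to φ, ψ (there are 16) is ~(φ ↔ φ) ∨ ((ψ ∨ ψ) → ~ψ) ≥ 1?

φ = 0, ψ = 0 ↦ 1  ≥
φ = 0, ψ = 1/3 ↦ 1  ≥
φ = 0, ψ = 2/3 ↦ 2/3  <
φ = 0, ψ = 1 ↦ 0  <
φ = 1/3, ψ = 0 ↦ 1  ≥
φ = 1/3, ψ = 1/3 ↦ 1  ≥
φ = 1/3, ψ = 2/3 ↦ 2/3  <
φ = 1/3, ψ = 1 ↦ 0  <
φ = 2/3, ψ = 0 ↦ 1  ≥
φ = 2/3, ψ = 1/3 ↦ 1  ≥
φ = 2/3, ψ = 2/3 ↦ 2/3  <
φ = 2/3, ψ = 1 ↦ 0  <
φ = 1, ψ = 0 ↦ 1  ≥
φ = 1, ψ = 1/3 ↦ 1  ≥
φ = 1, ψ = 2/3 ↦ 2/3  <
φ = 1, ψ = 1 ↦ 0  <
So 8 of the 16 assignments meet the threshold.

8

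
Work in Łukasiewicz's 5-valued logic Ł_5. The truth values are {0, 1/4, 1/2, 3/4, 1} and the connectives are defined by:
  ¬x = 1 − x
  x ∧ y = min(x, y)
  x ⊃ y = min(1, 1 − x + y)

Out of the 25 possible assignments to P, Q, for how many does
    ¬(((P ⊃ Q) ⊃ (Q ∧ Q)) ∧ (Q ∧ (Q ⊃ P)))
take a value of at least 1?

value 1: 6 assignments (counts)
value 3/4: 7 assignments
value 1/2: 7 assignments
value 1/4: 4 assignments
value 0: 1 assignment
So 6 of the 25 assignments meet the threshold.

6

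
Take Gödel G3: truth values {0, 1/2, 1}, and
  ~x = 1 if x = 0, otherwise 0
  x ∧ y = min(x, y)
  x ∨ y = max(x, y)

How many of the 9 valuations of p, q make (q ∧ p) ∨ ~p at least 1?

4

p = 0, q = 0 ↦ 1  ≥
p = 0, q = 1/2 ↦ 1  ≥
p = 0, q = 1 ↦ 1  ≥
p = 1/2, q = 0 ↦ 0  <
p = 1/2, q = 1/2 ↦ 1/2  <
p = 1/2, q = 1 ↦ 1/2  <
p = 1, q = 0 ↦ 0  <
p = 1, q = 1/2 ↦ 1/2  <
p = 1, q = 1 ↦ 1  ≥
So 4 of the 9 assignments meet the threshold.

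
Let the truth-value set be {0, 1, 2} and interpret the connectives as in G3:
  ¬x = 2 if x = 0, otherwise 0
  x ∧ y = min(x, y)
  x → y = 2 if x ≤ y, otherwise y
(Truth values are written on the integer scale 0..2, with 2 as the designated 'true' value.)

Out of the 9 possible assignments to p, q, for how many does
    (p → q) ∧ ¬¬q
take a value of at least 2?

5

p = 0, q = 0 ↦ 0  <
p = 0, q = 1 ↦ 2  ≥
p = 0, q = 2 ↦ 2  ≥
p = 1, q = 0 ↦ 0  <
p = 1, q = 1 ↦ 2  ≥
p = 1, q = 2 ↦ 2  ≥
p = 2, q = 0 ↦ 0  <
p = 2, q = 1 ↦ 1  <
p = 2, q = 2 ↦ 2  ≥
So 5 of the 9 assignments meet the threshold.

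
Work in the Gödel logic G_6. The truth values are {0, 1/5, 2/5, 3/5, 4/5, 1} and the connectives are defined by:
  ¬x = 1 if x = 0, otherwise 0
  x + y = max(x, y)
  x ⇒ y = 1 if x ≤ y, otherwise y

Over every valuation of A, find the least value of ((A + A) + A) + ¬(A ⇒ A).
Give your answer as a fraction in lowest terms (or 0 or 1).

0

Take A = 0:
A + A = 0 + 0 = 0
(A + A) + A = 0 + 0 = 0
A ⇒ A = 0 ⇒ 0 = 1
¬(A ⇒ A) = ¬1 = 0
((A + A) + A) + ¬(A ⇒ A) = 0 + 0 = 0
No assignment yields a value below 0, so this is the minimum.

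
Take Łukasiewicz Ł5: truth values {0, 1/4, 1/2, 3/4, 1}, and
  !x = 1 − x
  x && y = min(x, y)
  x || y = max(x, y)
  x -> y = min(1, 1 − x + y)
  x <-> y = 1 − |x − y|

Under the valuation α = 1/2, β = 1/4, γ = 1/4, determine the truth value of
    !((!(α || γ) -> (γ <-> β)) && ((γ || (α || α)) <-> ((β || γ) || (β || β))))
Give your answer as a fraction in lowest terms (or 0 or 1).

α || γ = 1/2 || 1/4 = 1/2
!(α || γ) = !1/2 = 1/2
γ <-> β = 1/4 <-> 1/4 = 1
!(α || γ) -> (γ <-> β) = 1/2 -> 1 = 1
α || α = 1/2 || 1/2 = 1/2
γ || (α || α) = 1/4 || 1/2 = 1/2
β || γ = 1/4 || 1/4 = 1/4
β || β = 1/4 || 1/4 = 1/4
(β || γ) || (β || β) = 1/4 || 1/4 = 1/4
(γ || (α || α)) <-> ((β || γ) || (β || β)) = 1/2 <-> 1/4 = 3/4
(!(α || γ) -> (γ <-> β)) && ((γ || (α || α)) <-> ((β || γ) || (β || β))) = 1 && 3/4 = 3/4
!((!(α || γ) -> (γ <-> β)) && ((γ || (α || α)) <-> ((β || γ) || (β || β)))) = !3/4 = 1/4

1/4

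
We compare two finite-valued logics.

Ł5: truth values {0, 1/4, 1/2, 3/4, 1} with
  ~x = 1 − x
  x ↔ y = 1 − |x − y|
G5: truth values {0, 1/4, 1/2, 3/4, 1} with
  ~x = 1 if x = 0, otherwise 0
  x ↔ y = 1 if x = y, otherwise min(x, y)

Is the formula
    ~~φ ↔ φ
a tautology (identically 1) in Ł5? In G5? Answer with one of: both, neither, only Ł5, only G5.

only Ł5

In Ł5: every assignment gives 1 — tautology.
In G5: at φ = 1/4 the value is 1/4 — not a tautology.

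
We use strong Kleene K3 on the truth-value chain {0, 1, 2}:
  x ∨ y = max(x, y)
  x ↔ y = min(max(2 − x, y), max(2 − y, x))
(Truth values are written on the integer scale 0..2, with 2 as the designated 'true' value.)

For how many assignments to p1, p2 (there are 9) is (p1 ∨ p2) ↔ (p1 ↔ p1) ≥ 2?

4

p1 = 0, p2 = 0 ↦ 0  <
p1 = 0, p2 = 1 ↦ 1  <
p1 = 0, p2 = 2 ↦ 2  ≥
p1 = 1, p2 = 0 ↦ 1  <
p1 = 1, p2 = 1 ↦ 1  <
p1 = 1, p2 = 2 ↦ 1  <
p1 = 2, p2 = 0 ↦ 2  ≥
p1 = 2, p2 = 1 ↦ 2  ≥
p1 = 2, p2 = 2 ↦ 2  ≥
So 4 of the 9 assignments meet the threshold.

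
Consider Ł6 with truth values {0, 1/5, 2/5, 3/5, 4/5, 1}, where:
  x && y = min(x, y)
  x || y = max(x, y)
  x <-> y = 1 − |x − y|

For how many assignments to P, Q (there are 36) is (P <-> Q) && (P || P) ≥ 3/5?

value 1: 1 assignment (counts)
value 4/5: 4 assignments (counts)
value 3/5: 7 assignments (counts)
value 2/5: 9 assignments
value 1/5: 8 assignments
value 0: 7 assignments
So 12 of the 36 assignments meet the threshold.

12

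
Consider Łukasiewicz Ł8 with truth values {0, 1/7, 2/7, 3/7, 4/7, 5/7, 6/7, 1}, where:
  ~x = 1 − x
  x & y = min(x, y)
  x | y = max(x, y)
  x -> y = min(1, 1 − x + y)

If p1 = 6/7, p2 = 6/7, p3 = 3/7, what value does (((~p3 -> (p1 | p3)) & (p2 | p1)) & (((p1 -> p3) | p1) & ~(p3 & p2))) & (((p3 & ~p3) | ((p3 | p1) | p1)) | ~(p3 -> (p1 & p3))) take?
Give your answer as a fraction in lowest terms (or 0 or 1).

~p3 = ~3/7 = 4/7
p1 | p3 = 6/7 | 3/7 = 6/7
~p3 -> (p1 | p3) = 4/7 -> 6/7 = 1
p2 | p1 = 6/7 | 6/7 = 6/7
(~p3 -> (p1 | p3)) & (p2 | p1) = 1 & 6/7 = 6/7
p1 -> p3 = 6/7 -> 3/7 = 4/7
(p1 -> p3) | p1 = 4/7 | 6/7 = 6/7
p3 & p2 = 3/7 & 6/7 = 3/7
~(p3 & p2) = ~3/7 = 4/7
((p1 -> p3) | p1) & ~(p3 & p2) = 6/7 & 4/7 = 4/7
((~p3 -> (p1 | p3)) & (p2 | p1)) & (((p1 -> p3) | p1) & ~(p3 & p2)) = 6/7 & 4/7 = 4/7
~p3 = ~3/7 = 4/7
p3 & ~p3 = 3/7 & 4/7 = 3/7
p3 | p1 = 3/7 | 6/7 = 6/7
(p3 | p1) | p1 = 6/7 | 6/7 = 6/7
(p3 & ~p3) | ((p3 | p1) | p1) = 3/7 | 6/7 = 6/7
p1 & p3 = 6/7 & 3/7 = 3/7
p3 -> (p1 & p3) = 3/7 -> 3/7 = 1
~(p3 -> (p1 & p3)) = ~1 = 0
((p3 & ~p3) | ((p3 | p1) | p1)) | ~(p3 -> (p1 & p3)) = 6/7 | 0 = 6/7
(((~p3 -> (p1 | p3)) & (p2 | p1)) & (((p1 -> p3) | p1) & ~(p3 & p2))) & (((p3 & ~p3) | ((p3 | p1) | p1)) | ~(p3 -> (p1 & p3))) = 4/7 & 6/7 = 4/7

4/7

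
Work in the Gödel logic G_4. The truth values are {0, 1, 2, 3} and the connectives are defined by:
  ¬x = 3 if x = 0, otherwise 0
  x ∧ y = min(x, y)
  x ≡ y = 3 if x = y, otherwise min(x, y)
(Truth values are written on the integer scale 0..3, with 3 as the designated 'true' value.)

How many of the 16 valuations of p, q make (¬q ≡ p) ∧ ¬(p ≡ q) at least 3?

p = 0, q = 0 ↦ 0  <
p = 0, q = 1 ↦ 3  ≥
p = 0, q = 2 ↦ 3  ≥
p = 0, q = 3 ↦ 3  ≥
p = 1, q = 0 ↦ 1  <
p = 1, q = 1 ↦ 0  <
p = 1, q = 2 ↦ 0  <
p = 1, q = 3 ↦ 0  <
p = 2, q = 0 ↦ 2  <
p = 2, q = 1 ↦ 0  <
p = 2, q = 2 ↦ 0  <
p = 2, q = 3 ↦ 0  <
p = 3, q = 0 ↦ 3  ≥
p = 3, q = 1 ↦ 0  <
p = 3, q = 2 ↦ 0  <
p = 3, q = 3 ↦ 0  <
So 4 of the 16 assignments meet the threshold.

4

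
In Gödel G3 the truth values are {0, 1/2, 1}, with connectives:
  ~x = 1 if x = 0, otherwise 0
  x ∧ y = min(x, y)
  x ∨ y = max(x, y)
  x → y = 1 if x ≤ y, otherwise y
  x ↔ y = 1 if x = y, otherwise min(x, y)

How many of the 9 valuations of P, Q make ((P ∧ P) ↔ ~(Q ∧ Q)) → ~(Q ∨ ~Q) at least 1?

P = 0, Q = 0 ↦ 1  ≥
P = 0, Q = 1/2 ↦ 0  <
P = 0, Q = 1 ↦ 0  <
P = 1/2, Q = 0 ↦ 0  <
P = 1/2, Q = 1/2 ↦ 1  ≥
P = 1/2, Q = 1 ↦ 1  ≥
P = 1, Q = 0 ↦ 0  <
P = 1, Q = 1/2 ↦ 1  ≥
P = 1, Q = 1 ↦ 1  ≥
So 5 of the 9 assignments meet the threshold.

5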